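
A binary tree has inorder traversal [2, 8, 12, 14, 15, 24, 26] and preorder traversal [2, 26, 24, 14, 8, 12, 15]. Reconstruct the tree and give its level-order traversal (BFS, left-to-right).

Inorder:  [2, 8, 12, 14, 15, 24, 26]
Preorder: [2, 26, 24, 14, 8, 12, 15]
Algorithm: preorder visits root first, so consume preorder in order;
for each root, split the current inorder slice at that value into
left-subtree inorder and right-subtree inorder, then recurse.
Recursive splits:
  root=2; inorder splits into left=[], right=[8, 12, 14, 15, 24, 26]
  root=26; inorder splits into left=[8, 12, 14, 15, 24], right=[]
  root=24; inorder splits into left=[8, 12, 14, 15], right=[]
  root=14; inorder splits into left=[8, 12], right=[15]
  root=8; inorder splits into left=[], right=[12]
  root=12; inorder splits into left=[], right=[]
  root=15; inorder splits into left=[], right=[]
Reconstructed level-order: [2, 26, 24, 14, 8, 15, 12]


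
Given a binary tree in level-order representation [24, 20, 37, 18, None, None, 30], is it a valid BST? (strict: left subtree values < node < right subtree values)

Level-order array: [24, 20, 37, 18, None, None, 30]
Validate using subtree bounds (lo, hi): at each node, require lo < value < hi,
then recurse left with hi=value and right with lo=value.
Preorder trace (stopping at first violation):
  at node 24 with bounds (-inf, +inf): OK
  at node 20 with bounds (-inf, 24): OK
  at node 18 with bounds (-inf, 20): OK
  at node 37 with bounds (24, +inf): OK
  at node 30 with bounds (37, +inf): VIOLATION
Node 30 violates its bound: not (37 < 30 < +inf).
Result: Not a valid BST


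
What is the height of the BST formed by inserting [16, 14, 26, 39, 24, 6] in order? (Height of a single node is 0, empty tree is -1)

Insertion order: [16, 14, 26, 39, 24, 6]
Tree (level-order array): [16, 14, 26, 6, None, 24, 39]
Compute height bottom-up (empty subtree = -1):
  height(6) = 1 + max(-1, -1) = 0
  height(14) = 1 + max(0, -1) = 1
  height(24) = 1 + max(-1, -1) = 0
  height(39) = 1 + max(-1, -1) = 0
  height(26) = 1 + max(0, 0) = 1
  height(16) = 1 + max(1, 1) = 2
Height = 2


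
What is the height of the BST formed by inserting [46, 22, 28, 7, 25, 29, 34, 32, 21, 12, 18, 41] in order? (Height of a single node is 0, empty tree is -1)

Insertion order: [46, 22, 28, 7, 25, 29, 34, 32, 21, 12, 18, 41]
Tree (level-order array): [46, 22, None, 7, 28, None, 21, 25, 29, 12, None, None, None, None, 34, None, 18, 32, 41]
Compute height bottom-up (empty subtree = -1):
  height(18) = 1 + max(-1, -1) = 0
  height(12) = 1 + max(-1, 0) = 1
  height(21) = 1 + max(1, -1) = 2
  height(7) = 1 + max(-1, 2) = 3
  height(25) = 1 + max(-1, -1) = 0
  height(32) = 1 + max(-1, -1) = 0
  height(41) = 1 + max(-1, -1) = 0
  height(34) = 1 + max(0, 0) = 1
  height(29) = 1 + max(-1, 1) = 2
  height(28) = 1 + max(0, 2) = 3
  height(22) = 1 + max(3, 3) = 4
  height(46) = 1 + max(4, -1) = 5
Height = 5


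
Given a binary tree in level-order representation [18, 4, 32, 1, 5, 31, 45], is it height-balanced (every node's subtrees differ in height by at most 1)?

Tree (level-order array): [18, 4, 32, 1, 5, 31, 45]
Definition: a tree is height-balanced if, at every node, |h(left) - h(right)| <= 1 (empty subtree has height -1).
Bottom-up per-node check:
  node 1: h_left=-1, h_right=-1, diff=0 [OK], height=0
  node 5: h_left=-1, h_right=-1, diff=0 [OK], height=0
  node 4: h_left=0, h_right=0, diff=0 [OK], height=1
  node 31: h_left=-1, h_right=-1, diff=0 [OK], height=0
  node 45: h_left=-1, h_right=-1, diff=0 [OK], height=0
  node 32: h_left=0, h_right=0, diff=0 [OK], height=1
  node 18: h_left=1, h_right=1, diff=0 [OK], height=2
All nodes satisfy the balance condition.
Result: Balanced


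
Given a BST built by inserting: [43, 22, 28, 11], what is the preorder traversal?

Tree insertion order: [43, 22, 28, 11]
Tree (level-order array): [43, 22, None, 11, 28]
Preorder traversal: [43, 22, 11, 28]


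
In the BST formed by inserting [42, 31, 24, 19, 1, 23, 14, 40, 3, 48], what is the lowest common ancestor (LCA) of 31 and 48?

Tree insertion order: [42, 31, 24, 19, 1, 23, 14, 40, 3, 48]
Tree (level-order array): [42, 31, 48, 24, 40, None, None, 19, None, None, None, 1, 23, None, 14, None, None, 3]
In a BST, the LCA of p=31, q=48 is the first node v on the
root-to-leaf path with p <= v <= q (go left if both < v, right if both > v).
Walk from root:
  at 42: 31 <= 42 <= 48, this is the LCA
LCA = 42


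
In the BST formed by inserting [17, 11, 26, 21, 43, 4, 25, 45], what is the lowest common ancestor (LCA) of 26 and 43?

Tree insertion order: [17, 11, 26, 21, 43, 4, 25, 45]
Tree (level-order array): [17, 11, 26, 4, None, 21, 43, None, None, None, 25, None, 45]
In a BST, the LCA of p=26, q=43 is the first node v on the
root-to-leaf path with p <= v <= q (go left if both < v, right if both > v).
Walk from root:
  at 17: both 26 and 43 > 17, go right
  at 26: 26 <= 26 <= 43, this is the LCA
LCA = 26


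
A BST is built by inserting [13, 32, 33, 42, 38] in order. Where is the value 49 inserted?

Starting tree (level order): [13, None, 32, None, 33, None, 42, 38]
Insertion path: 13 -> 32 -> 33 -> 42
Result: insert 49 as right child of 42
Final tree (level order): [13, None, 32, None, 33, None, 42, 38, 49]


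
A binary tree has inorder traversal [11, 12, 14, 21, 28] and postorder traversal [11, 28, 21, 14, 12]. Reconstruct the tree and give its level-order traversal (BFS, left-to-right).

Inorder:   [11, 12, 14, 21, 28]
Postorder: [11, 28, 21, 14, 12]
Algorithm: postorder visits root last, so walk postorder right-to-left;
each value is the root of the current inorder slice — split it at that
value, recurse on the right subtree first, then the left.
Recursive splits:
  root=12; inorder splits into left=[11], right=[14, 21, 28]
  root=14; inorder splits into left=[], right=[21, 28]
  root=21; inorder splits into left=[], right=[28]
  root=28; inorder splits into left=[], right=[]
  root=11; inorder splits into left=[], right=[]
Reconstructed level-order: [12, 11, 14, 21, 28]


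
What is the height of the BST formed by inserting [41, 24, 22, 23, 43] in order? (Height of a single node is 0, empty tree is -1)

Insertion order: [41, 24, 22, 23, 43]
Tree (level-order array): [41, 24, 43, 22, None, None, None, None, 23]
Compute height bottom-up (empty subtree = -1):
  height(23) = 1 + max(-1, -1) = 0
  height(22) = 1 + max(-1, 0) = 1
  height(24) = 1 + max(1, -1) = 2
  height(43) = 1 + max(-1, -1) = 0
  height(41) = 1 + max(2, 0) = 3
Height = 3


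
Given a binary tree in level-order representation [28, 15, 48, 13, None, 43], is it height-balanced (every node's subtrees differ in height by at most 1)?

Tree (level-order array): [28, 15, 48, 13, None, 43]
Definition: a tree is height-balanced if, at every node, |h(left) - h(right)| <= 1 (empty subtree has height -1).
Bottom-up per-node check:
  node 13: h_left=-1, h_right=-1, diff=0 [OK], height=0
  node 15: h_left=0, h_right=-1, diff=1 [OK], height=1
  node 43: h_left=-1, h_right=-1, diff=0 [OK], height=0
  node 48: h_left=0, h_right=-1, diff=1 [OK], height=1
  node 28: h_left=1, h_right=1, diff=0 [OK], height=2
All nodes satisfy the balance condition.
Result: Balanced


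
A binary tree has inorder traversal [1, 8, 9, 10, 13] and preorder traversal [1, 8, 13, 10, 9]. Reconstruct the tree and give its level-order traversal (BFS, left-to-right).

Inorder:  [1, 8, 9, 10, 13]
Preorder: [1, 8, 13, 10, 9]
Algorithm: preorder visits root first, so consume preorder in order;
for each root, split the current inorder slice at that value into
left-subtree inorder and right-subtree inorder, then recurse.
Recursive splits:
  root=1; inorder splits into left=[], right=[8, 9, 10, 13]
  root=8; inorder splits into left=[], right=[9, 10, 13]
  root=13; inorder splits into left=[9, 10], right=[]
  root=10; inorder splits into left=[9], right=[]
  root=9; inorder splits into left=[], right=[]
Reconstructed level-order: [1, 8, 13, 10, 9]


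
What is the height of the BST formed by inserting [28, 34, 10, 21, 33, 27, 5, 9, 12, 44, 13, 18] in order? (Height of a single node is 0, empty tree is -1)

Insertion order: [28, 34, 10, 21, 33, 27, 5, 9, 12, 44, 13, 18]
Tree (level-order array): [28, 10, 34, 5, 21, 33, 44, None, 9, 12, 27, None, None, None, None, None, None, None, 13, None, None, None, 18]
Compute height bottom-up (empty subtree = -1):
  height(9) = 1 + max(-1, -1) = 0
  height(5) = 1 + max(-1, 0) = 1
  height(18) = 1 + max(-1, -1) = 0
  height(13) = 1 + max(-1, 0) = 1
  height(12) = 1 + max(-1, 1) = 2
  height(27) = 1 + max(-1, -1) = 0
  height(21) = 1 + max(2, 0) = 3
  height(10) = 1 + max(1, 3) = 4
  height(33) = 1 + max(-1, -1) = 0
  height(44) = 1 + max(-1, -1) = 0
  height(34) = 1 + max(0, 0) = 1
  height(28) = 1 + max(4, 1) = 5
Height = 5


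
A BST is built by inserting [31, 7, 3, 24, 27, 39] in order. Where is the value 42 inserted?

Starting tree (level order): [31, 7, 39, 3, 24, None, None, None, None, None, 27]
Insertion path: 31 -> 39
Result: insert 42 as right child of 39
Final tree (level order): [31, 7, 39, 3, 24, None, 42, None, None, None, 27]


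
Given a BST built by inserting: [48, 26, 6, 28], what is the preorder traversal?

Tree insertion order: [48, 26, 6, 28]
Tree (level-order array): [48, 26, None, 6, 28]
Preorder traversal: [48, 26, 6, 28]


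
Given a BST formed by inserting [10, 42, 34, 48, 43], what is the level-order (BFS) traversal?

Tree insertion order: [10, 42, 34, 48, 43]
Tree (level-order array): [10, None, 42, 34, 48, None, None, 43]
BFS from the root, enqueuing left then right child of each popped node:
  queue [10] -> pop 10, enqueue [42], visited so far: [10]
  queue [42] -> pop 42, enqueue [34, 48], visited so far: [10, 42]
  queue [34, 48] -> pop 34, enqueue [none], visited so far: [10, 42, 34]
  queue [48] -> pop 48, enqueue [43], visited so far: [10, 42, 34, 48]
  queue [43] -> pop 43, enqueue [none], visited so far: [10, 42, 34, 48, 43]
Result: [10, 42, 34, 48, 43]


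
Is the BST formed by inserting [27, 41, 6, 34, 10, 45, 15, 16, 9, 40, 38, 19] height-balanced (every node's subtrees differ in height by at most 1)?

Tree (level-order array): [27, 6, 41, None, 10, 34, 45, 9, 15, None, 40, None, None, None, None, None, 16, 38, None, None, 19]
Definition: a tree is height-balanced if, at every node, |h(left) - h(right)| <= 1 (empty subtree has height -1).
Bottom-up per-node check:
  node 9: h_left=-1, h_right=-1, diff=0 [OK], height=0
  node 19: h_left=-1, h_right=-1, diff=0 [OK], height=0
  node 16: h_left=-1, h_right=0, diff=1 [OK], height=1
  node 15: h_left=-1, h_right=1, diff=2 [FAIL (|-1-1|=2 > 1)], height=2
  node 10: h_left=0, h_right=2, diff=2 [FAIL (|0-2|=2 > 1)], height=3
  node 6: h_left=-1, h_right=3, diff=4 [FAIL (|-1-3|=4 > 1)], height=4
  node 38: h_left=-1, h_right=-1, diff=0 [OK], height=0
  node 40: h_left=0, h_right=-1, diff=1 [OK], height=1
  node 34: h_left=-1, h_right=1, diff=2 [FAIL (|-1-1|=2 > 1)], height=2
  node 45: h_left=-1, h_right=-1, diff=0 [OK], height=0
  node 41: h_left=2, h_right=0, diff=2 [FAIL (|2-0|=2 > 1)], height=3
  node 27: h_left=4, h_right=3, diff=1 [OK], height=5
Node 15 violates the condition: |-1 - 1| = 2 > 1.
Result: Not balanced


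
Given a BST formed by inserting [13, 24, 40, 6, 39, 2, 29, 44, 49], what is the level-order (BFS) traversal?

Tree insertion order: [13, 24, 40, 6, 39, 2, 29, 44, 49]
Tree (level-order array): [13, 6, 24, 2, None, None, 40, None, None, 39, 44, 29, None, None, 49]
BFS from the root, enqueuing left then right child of each popped node:
  queue [13] -> pop 13, enqueue [6, 24], visited so far: [13]
  queue [6, 24] -> pop 6, enqueue [2], visited so far: [13, 6]
  queue [24, 2] -> pop 24, enqueue [40], visited so far: [13, 6, 24]
  queue [2, 40] -> pop 2, enqueue [none], visited so far: [13, 6, 24, 2]
  queue [40] -> pop 40, enqueue [39, 44], visited so far: [13, 6, 24, 2, 40]
  queue [39, 44] -> pop 39, enqueue [29], visited so far: [13, 6, 24, 2, 40, 39]
  queue [44, 29] -> pop 44, enqueue [49], visited so far: [13, 6, 24, 2, 40, 39, 44]
  queue [29, 49] -> pop 29, enqueue [none], visited so far: [13, 6, 24, 2, 40, 39, 44, 29]
  queue [49] -> pop 49, enqueue [none], visited so far: [13, 6, 24, 2, 40, 39, 44, 29, 49]
Result: [13, 6, 24, 2, 40, 39, 44, 29, 49]


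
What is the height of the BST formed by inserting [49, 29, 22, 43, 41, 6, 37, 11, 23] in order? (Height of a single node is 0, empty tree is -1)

Insertion order: [49, 29, 22, 43, 41, 6, 37, 11, 23]
Tree (level-order array): [49, 29, None, 22, 43, 6, 23, 41, None, None, 11, None, None, 37]
Compute height bottom-up (empty subtree = -1):
  height(11) = 1 + max(-1, -1) = 0
  height(6) = 1 + max(-1, 0) = 1
  height(23) = 1 + max(-1, -1) = 0
  height(22) = 1 + max(1, 0) = 2
  height(37) = 1 + max(-1, -1) = 0
  height(41) = 1 + max(0, -1) = 1
  height(43) = 1 + max(1, -1) = 2
  height(29) = 1 + max(2, 2) = 3
  height(49) = 1 + max(3, -1) = 4
Height = 4


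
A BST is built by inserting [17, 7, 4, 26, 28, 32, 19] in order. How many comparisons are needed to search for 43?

Search path for 43: 17 -> 26 -> 28 -> 32
Found: False
Comparisons: 4


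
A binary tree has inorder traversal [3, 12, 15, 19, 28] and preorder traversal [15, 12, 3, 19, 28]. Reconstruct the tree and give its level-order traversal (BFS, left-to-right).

Inorder:  [3, 12, 15, 19, 28]
Preorder: [15, 12, 3, 19, 28]
Algorithm: preorder visits root first, so consume preorder in order;
for each root, split the current inorder slice at that value into
left-subtree inorder and right-subtree inorder, then recurse.
Recursive splits:
  root=15; inorder splits into left=[3, 12], right=[19, 28]
  root=12; inorder splits into left=[3], right=[]
  root=3; inorder splits into left=[], right=[]
  root=19; inorder splits into left=[], right=[28]
  root=28; inorder splits into left=[], right=[]
Reconstructed level-order: [15, 12, 19, 3, 28]


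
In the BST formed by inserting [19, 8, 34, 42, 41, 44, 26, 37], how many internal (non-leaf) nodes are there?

Tree built from: [19, 8, 34, 42, 41, 44, 26, 37]
Tree (level-order array): [19, 8, 34, None, None, 26, 42, None, None, 41, 44, 37]
Rule: An internal node has at least one child.
Per-node child counts:
  node 19: 2 child(ren)
  node 8: 0 child(ren)
  node 34: 2 child(ren)
  node 26: 0 child(ren)
  node 42: 2 child(ren)
  node 41: 1 child(ren)
  node 37: 0 child(ren)
  node 44: 0 child(ren)
Matching nodes: [19, 34, 42, 41]
Count of internal (non-leaf) nodes: 4


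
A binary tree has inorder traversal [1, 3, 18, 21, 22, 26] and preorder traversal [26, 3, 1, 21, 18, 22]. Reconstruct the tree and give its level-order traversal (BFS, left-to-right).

Inorder:  [1, 3, 18, 21, 22, 26]
Preorder: [26, 3, 1, 21, 18, 22]
Algorithm: preorder visits root first, so consume preorder in order;
for each root, split the current inorder slice at that value into
left-subtree inorder and right-subtree inorder, then recurse.
Recursive splits:
  root=26; inorder splits into left=[1, 3, 18, 21, 22], right=[]
  root=3; inorder splits into left=[1], right=[18, 21, 22]
  root=1; inorder splits into left=[], right=[]
  root=21; inorder splits into left=[18], right=[22]
  root=18; inorder splits into left=[], right=[]
  root=22; inorder splits into left=[], right=[]
Reconstructed level-order: [26, 3, 1, 21, 18, 22]


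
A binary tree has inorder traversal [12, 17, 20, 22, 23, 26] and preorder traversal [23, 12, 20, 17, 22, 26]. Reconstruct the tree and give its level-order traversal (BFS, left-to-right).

Inorder:  [12, 17, 20, 22, 23, 26]
Preorder: [23, 12, 20, 17, 22, 26]
Algorithm: preorder visits root first, so consume preorder in order;
for each root, split the current inorder slice at that value into
left-subtree inorder and right-subtree inorder, then recurse.
Recursive splits:
  root=23; inorder splits into left=[12, 17, 20, 22], right=[26]
  root=12; inorder splits into left=[], right=[17, 20, 22]
  root=20; inorder splits into left=[17], right=[22]
  root=17; inorder splits into left=[], right=[]
  root=22; inorder splits into left=[], right=[]
  root=26; inorder splits into left=[], right=[]
Reconstructed level-order: [23, 12, 26, 20, 17, 22]


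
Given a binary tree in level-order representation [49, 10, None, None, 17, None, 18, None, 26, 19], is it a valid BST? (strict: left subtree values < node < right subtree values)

Level-order array: [49, 10, None, None, 17, None, 18, None, 26, 19]
Validate using subtree bounds (lo, hi): at each node, require lo < value < hi,
then recurse left with hi=value and right with lo=value.
Preorder trace (stopping at first violation):
  at node 49 with bounds (-inf, +inf): OK
  at node 10 with bounds (-inf, 49): OK
  at node 17 with bounds (10, 49): OK
  at node 18 with bounds (17, 49): OK
  at node 26 with bounds (18, 49): OK
  at node 19 with bounds (18, 26): OK
No violation found at any node.
Result: Valid BST


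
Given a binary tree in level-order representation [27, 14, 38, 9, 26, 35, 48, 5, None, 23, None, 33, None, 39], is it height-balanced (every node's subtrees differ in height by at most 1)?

Tree (level-order array): [27, 14, 38, 9, 26, 35, 48, 5, None, 23, None, 33, None, 39]
Definition: a tree is height-balanced if, at every node, |h(left) - h(right)| <= 1 (empty subtree has height -1).
Bottom-up per-node check:
  node 5: h_left=-1, h_right=-1, diff=0 [OK], height=0
  node 9: h_left=0, h_right=-1, diff=1 [OK], height=1
  node 23: h_left=-1, h_right=-1, diff=0 [OK], height=0
  node 26: h_left=0, h_right=-1, diff=1 [OK], height=1
  node 14: h_left=1, h_right=1, diff=0 [OK], height=2
  node 33: h_left=-1, h_right=-1, diff=0 [OK], height=0
  node 35: h_left=0, h_right=-1, diff=1 [OK], height=1
  node 39: h_left=-1, h_right=-1, diff=0 [OK], height=0
  node 48: h_left=0, h_right=-1, diff=1 [OK], height=1
  node 38: h_left=1, h_right=1, diff=0 [OK], height=2
  node 27: h_left=2, h_right=2, diff=0 [OK], height=3
All nodes satisfy the balance condition.
Result: Balanced


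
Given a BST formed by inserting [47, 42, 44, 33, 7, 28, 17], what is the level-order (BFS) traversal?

Tree insertion order: [47, 42, 44, 33, 7, 28, 17]
Tree (level-order array): [47, 42, None, 33, 44, 7, None, None, None, None, 28, 17]
BFS from the root, enqueuing left then right child of each popped node:
  queue [47] -> pop 47, enqueue [42], visited so far: [47]
  queue [42] -> pop 42, enqueue [33, 44], visited so far: [47, 42]
  queue [33, 44] -> pop 33, enqueue [7], visited so far: [47, 42, 33]
  queue [44, 7] -> pop 44, enqueue [none], visited so far: [47, 42, 33, 44]
  queue [7] -> pop 7, enqueue [28], visited so far: [47, 42, 33, 44, 7]
  queue [28] -> pop 28, enqueue [17], visited so far: [47, 42, 33, 44, 7, 28]
  queue [17] -> pop 17, enqueue [none], visited so far: [47, 42, 33, 44, 7, 28, 17]
Result: [47, 42, 33, 44, 7, 28, 17]


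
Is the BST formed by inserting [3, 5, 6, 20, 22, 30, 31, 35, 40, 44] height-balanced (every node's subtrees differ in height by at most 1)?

Tree (level-order array): [3, None, 5, None, 6, None, 20, None, 22, None, 30, None, 31, None, 35, None, 40, None, 44]
Definition: a tree is height-balanced if, at every node, |h(left) - h(right)| <= 1 (empty subtree has height -1).
Bottom-up per-node check:
  node 44: h_left=-1, h_right=-1, diff=0 [OK], height=0
  node 40: h_left=-1, h_right=0, diff=1 [OK], height=1
  node 35: h_left=-1, h_right=1, diff=2 [FAIL (|-1-1|=2 > 1)], height=2
  node 31: h_left=-1, h_right=2, diff=3 [FAIL (|-1-2|=3 > 1)], height=3
  node 30: h_left=-1, h_right=3, diff=4 [FAIL (|-1-3|=4 > 1)], height=4
  node 22: h_left=-1, h_right=4, diff=5 [FAIL (|-1-4|=5 > 1)], height=5
  node 20: h_left=-1, h_right=5, diff=6 [FAIL (|-1-5|=6 > 1)], height=6
  node 6: h_left=-1, h_right=6, diff=7 [FAIL (|-1-6|=7 > 1)], height=7
  node 5: h_left=-1, h_right=7, diff=8 [FAIL (|-1-7|=8 > 1)], height=8
  node 3: h_left=-1, h_right=8, diff=9 [FAIL (|-1-8|=9 > 1)], height=9
Node 35 violates the condition: |-1 - 1| = 2 > 1.
Result: Not balanced


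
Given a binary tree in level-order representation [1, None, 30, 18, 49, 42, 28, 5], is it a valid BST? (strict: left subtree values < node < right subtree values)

Level-order array: [1, None, 30, 18, 49, 42, 28, 5]
Validate using subtree bounds (lo, hi): at each node, require lo < value < hi,
then recurse left with hi=value and right with lo=value.
Preorder trace (stopping at first violation):
  at node 1 with bounds (-inf, +inf): OK
  at node 30 with bounds (1, +inf): OK
  at node 18 with bounds (1, 30): OK
  at node 42 with bounds (1, 18): VIOLATION
Node 42 violates its bound: not (1 < 42 < 18).
Result: Not a valid BST


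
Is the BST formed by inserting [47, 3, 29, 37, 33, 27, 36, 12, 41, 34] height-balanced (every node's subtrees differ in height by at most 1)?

Tree (level-order array): [47, 3, None, None, 29, 27, 37, 12, None, 33, 41, None, None, None, 36, None, None, 34]
Definition: a tree is height-balanced if, at every node, |h(left) - h(right)| <= 1 (empty subtree has height -1).
Bottom-up per-node check:
  node 12: h_left=-1, h_right=-1, diff=0 [OK], height=0
  node 27: h_left=0, h_right=-1, diff=1 [OK], height=1
  node 34: h_left=-1, h_right=-1, diff=0 [OK], height=0
  node 36: h_left=0, h_right=-1, diff=1 [OK], height=1
  node 33: h_left=-1, h_right=1, diff=2 [FAIL (|-1-1|=2 > 1)], height=2
  node 41: h_left=-1, h_right=-1, diff=0 [OK], height=0
  node 37: h_left=2, h_right=0, diff=2 [FAIL (|2-0|=2 > 1)], height=3
  node 29: h_left=1, h_right=3, diff=2 [FAIL (|1-3|=2 > 1)], height=4
  node 3: h_left=-1, h_right=4, diff=5 [FAIL (|-1-4|=5 > 1)], height=5
  node 47: h_left=5, h_right=-1, diff=6 [FAIL (|5--1|=6 > 1)], height=6
Node 33 violates the condition: |-1 - 1| = 2 > 1.
Result: Not balanced


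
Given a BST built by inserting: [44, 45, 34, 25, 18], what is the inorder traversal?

Tree insertion order: [44, 45, 34, 25, 18]
Tree (level-order array): [44, 34, 45, 25, None, None, None, 18]
Inorder traversal: [18, 25, 34, 44, 45]


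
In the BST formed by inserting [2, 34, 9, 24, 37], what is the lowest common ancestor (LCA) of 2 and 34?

Tree insertion order: [2, 34, 9, 24, 37]
Tree (level-order array): [2, None, 34, 9, 37, None, 24]
In a BST, the LCA of p=2, q=34 is the first node v on the
root-to-leaf path with p <= v <= q (go left if both < v, right if both > v).
Walk from root:
  at 2: 2 <= 2 <= 34, this is the LCA
LCA = 2


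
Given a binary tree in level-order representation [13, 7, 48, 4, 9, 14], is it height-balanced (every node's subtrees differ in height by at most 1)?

Tree (level-order array): [13, 7, 48, 4, 9, 14]
Definition: a tree is height-balanced if, at every node, |h(left) - h(right)| <= 1 (empty subtree has height -1).
Bottom-up per-node check:
  node 4: h_left=-1, h_right=-1, diff=0 [OK], height=0
  node 9: h_left=-1, h_right=-1, diff=0 [OK], height=0
  node 7: h_left=0, h_right=0, diff=0 [OK], height=1
  node 14: h_left=-1, h_right=-1, diff=0 [OK], height=0
  node 48: h_left=0, h_right=-1, diff=1 [OK], height=1
  node 13: h_left=1, h_right=1, diff=0 [OK], height=2
All nodes satisfy the balance condition.
Result: Balanced


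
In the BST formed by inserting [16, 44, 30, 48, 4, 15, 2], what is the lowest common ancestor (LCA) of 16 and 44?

Tree insertion order: [16, 44, 30, 48, 4, 15, 2]
Tree (level-order array): [16, 4, 44, 2, 15, 30, 48]
In a BST, the LCA of p=16, q=44 is the first node v on the
root-to-leaf path with p <= v <= q (go left if both < v, right if both > v).
Walk from root:
  at 16: 16 <= 16 <= 44, this is the LCA
LCA = 16


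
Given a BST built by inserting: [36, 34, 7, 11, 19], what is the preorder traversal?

Tree insertion order: [36, 34, 7, 11, 19]
Tree (level-order array): [36, 34, None, 7, None, None, 11, None, 19]
Preorder traversal: [36, 34, 7, 11, 19]


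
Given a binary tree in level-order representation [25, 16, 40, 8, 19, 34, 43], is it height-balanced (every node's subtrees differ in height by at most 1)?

Tree (level-order array): [25, 16, 40, 8, 19, 34, 43]
Definition: a tree is height-balanced if, at every node, |h(left) - h(right)| <= 1 (empty subtree has height -1).
Bottom-up per-node check:
  node 8: h_left=-1, h_right=-1, diff=0 [OK], height=0
  node 19: h_left=-1, h_right=-1, diff=0 [OK], height=0
  node 16: h_left=0, h_right=0, diff=0 [OK], height=1
  node 34: h_left=-1, h_right=-1, diff=0 [OK], height=0
  node 43: h_left=-1, h_right=-1, diff=0 [OK], height=0
  node 40: h_left=0, h_right=0, diff=0 [OK], height=1
  node 25: h_left=1, h_right=1, diff=0 [OK], height=2
All nodes satisfy the balance condition.
Result: Balanced


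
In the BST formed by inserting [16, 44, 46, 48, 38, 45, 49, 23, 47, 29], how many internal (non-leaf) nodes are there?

Tree built from: [16, 44, 46, 48, 38, 45, 49, 23, 47, 29]
Tree (level-order array): [16, None, 44, 38, 46, 23, None, 45, 48, None, 29, None, None, 47, 49]
Rule: An internal node has at least one child.
Per-node child counts:
  node 16: 1 child(ren)
  node 44: 2 child(ren)
  node 38: 1 child(ren)
  node 23: 1 child(ren)
  node 29: 0 child(ren)
  node 46: 2 child(ren)
  node 45: 0 child(ren)
  node 48: 2 child(ren)
  node 47: 0 child(ren)
  node 49: 0 child(ren)
Matching nodes: [16, 44, 38, 23, 46, 48]
Count of internal (non-leaf) nodes: 6


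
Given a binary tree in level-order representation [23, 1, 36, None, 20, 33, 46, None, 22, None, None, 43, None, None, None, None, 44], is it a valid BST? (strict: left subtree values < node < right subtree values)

Level-order array: [23, 1, 36, None, 20, 33, 46, None, 22, None, None, 43, None, None, None, None, 44]
Validate using subtree bounds (lo, hi): at each node, require lo < value < hi,
then recurse left with hi=value and right with lo=value.
Preorder trace (stopping at first violation):
  at node 23 with bounds (-inf, +inf): OK
  at node 1 with bounds (-inf, 23): OK
  at node 20 with bounds (1, 23): OK
  at node 22 with bounds (20, 23): OK
  at node 36 with bounds (23, +inf): OK
  at node 33 with bounds (23, 36): OK
  at node 46 with bounds (36, +inf): OK
  at node 43 with bounds (36, 46): OK
  at node 44 with bounds (43, 46): OK
No violation found at any node.
Result: Valid BST


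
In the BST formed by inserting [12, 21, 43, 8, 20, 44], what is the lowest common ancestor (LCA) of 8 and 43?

Tree insertion order: [12, 21, 43, 8, 20, 44]
Tree (level-order array): [12, 8, 21, None, None, 20, 43, None, None, None, 44]
In a BST, the LCA of p=8, q=43 is the first node v on the
root-to-leaf path with p <= v <= q (go left if both < v, right if both > v).
Walk from root:
  at 12: 8 <= 12 <= 43, this is the LCA
LCA = 12


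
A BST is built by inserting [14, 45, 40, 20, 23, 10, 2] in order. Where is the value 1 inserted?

Starting tree (level order): [14, 10, 45, 2, None, 40, None, None, None, 20, None, None, 23]
Insertion path: 14 -> 10 -> 2
Result: insert 1 as left child of 2
Final tree (level order): [14, 10, 45, 2, None, 40, None, 1, None, 20, None, None, None, None, 23]


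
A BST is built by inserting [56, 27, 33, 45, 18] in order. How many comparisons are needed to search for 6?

Search path for 6: 56 -> 27 -> 18
Found: False
Comparisons: 3


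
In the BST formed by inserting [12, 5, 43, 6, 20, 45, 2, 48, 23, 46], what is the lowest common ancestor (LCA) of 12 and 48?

Tree insertion order: [12, 5, 43, 6, 20, 45, 2, 48, 23, 46]
Tree (level-order array): [12, 5, 43, 2, 6, 20, 45, None, None, None, None, None, 23, None, 48, None, None, 46]
In a BST, the LCA of p=12, q=48 is the first node v on the
root-to-leaf path with p <= v <= q (go left if both < v, right if both > v).
Walk from root:
  at 12: 12 <= 12 <= 48, this is the LCA
LCA = 12


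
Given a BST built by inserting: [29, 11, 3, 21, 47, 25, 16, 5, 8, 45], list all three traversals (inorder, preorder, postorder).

Tree insertion order: [29, 11, 3, 21, 47, 25, 16, 5, 8, 45]
Tree (level-order array): [29, 11, 47, 3, 21, 45, None, None, 5, 16, 25, None, None, None, 8]
Inorder (L, root, R): [3, 5, 8, 11, 16, 21, 25, 29, 45, 47]
Preorder (root, L, R): [29, 11, 3, 5, 8, 21, 16, 25, 47, 45]
Postorder (L, R, root): [8, 5, 3, 16, 25, 21, 11, 45, 47, 29]


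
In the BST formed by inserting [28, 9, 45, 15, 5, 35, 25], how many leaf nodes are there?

Tree built from: [28, 9, 45, 15, 5, 35, 25]
Tree (level-order array): [28, 9, 45, 5, 15, 35, None, None, None, None, 25]
Rule: A leaf has 0 children.
Per-node child counts:
  node 28: 2 child(ren)
  node 9: 2 child(ren)
  node 5: 0 child(ren)
  node 15: 1 child(ren)
  node 25: 0 child(ren)
  node 45: 1 child(ren)
  node 35: 0 child(ren)
Matching nodes: [5, 25, 35]
Count of leaf nodes: 3


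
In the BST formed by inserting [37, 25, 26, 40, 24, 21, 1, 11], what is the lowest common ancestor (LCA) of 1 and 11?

Tree insertion order: [37, 25, 26, 40, 24, 21, 1, 11]
Tree (level-order array): [37, 25, 40, 24, 26, None, None, 21, None, None, None, 1, None, None, 11]
In a BST, the LCA of p=1, q=11 is the first node v on the
root-to-leaf path with p <= v <= q (go left if both < v, right if both > v).
Walk from root:
  at 37: both 1 and 11 < 37, go left
  at 25: both 1 and 11 < 25, go left
  at 24: both 1 and 11 < 24, go left
  at 21: both 1 and 11 < 21, go left
  at 1: 1 <= 1 <= 11, this is the LCA
LCA = 1


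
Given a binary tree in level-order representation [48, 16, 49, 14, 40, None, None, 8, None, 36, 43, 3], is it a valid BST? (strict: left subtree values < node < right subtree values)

Level-order array: [48, 16, 49, 14, 40, None, None, 8, None, 36, 43, 3]
Validate using subtree bounds (lo, hi): at each node, require lo < value < hi,
then recurse left with hi=value and right with lo=value.
Preorder trace (stopping at first violation):
  at node 48 with bounds (-inf, +inf): OK
  at node 16 with bounds (-inf, 48): OK
  at node 14 with bounds (-inf, 16): OK
  at node 8 with bounds (-inf, 14): OK
  at node 3 with bounds (-inf, 8): OK
  at node 40 with bounds (16, 48): OK
  at node 36 with bounds (16, 40): OK
  at node 43 with bounds (40, 48): OK
  at node 49 with bounds (48, +inf): OK
No violation found at any node.
Result: Valid BST


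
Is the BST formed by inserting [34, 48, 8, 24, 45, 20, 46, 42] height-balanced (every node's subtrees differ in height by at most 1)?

Tree (level-order array): [34, 8, 48, None, 24, 45, None, 20, None, 42, 46]
Definition: a tree is height-balanced if, at every node, |h(left) - h(right)| <= 1 (empty subtree has height -1).
Bottom-up per-node check:
  node 20: h_left=-1, h_right=-1, diff=0 [OK], height=0
  node 24: h_left=0, h_right=-1, diff=1 [OK], height=1
  node 8: h_left=-1, h_right=1, diff=2 [FAIL (|-1-1|=2 > 1)], height=2
  node 42: h_left=-1, h_right=-1, diff=0 [OK], height=0
  node 46: h_left=-1, h_right=-1, diff=0 [OK], height=0
  node 45: h_left=0, h_right=0, diff=0 [OK], height=1
  node 48: h_left=1, h_right=-1, diff=2 [FAIL (|1--1|=2 > 1)], height=2
  node 34: h_left=2, h_right=2, diff=0 [OK], height=3
Node 8 violates the condition: |-1 - 1| = 2 > 1.
Result: Not balanced


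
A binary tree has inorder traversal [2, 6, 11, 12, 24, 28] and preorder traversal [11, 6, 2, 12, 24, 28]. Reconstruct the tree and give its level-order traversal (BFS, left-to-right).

Inorder:  [2, 6, 11, 12, 24, 28]
Preorder: [11, 6, 2, 12, 24, 28]
Algorithm: preorder visits root first, so consume preorder in order;
for each root, split the current inorder slice at that value into
left-subtree inorder and right-subtree inorder, then recurse.
Recursive splits:
  root=11; inorder splits into left=[2, 6], right=[12, 24, 28]
  root=6; inorder splits into left=[2], right=[]
  root=2; inorder splits into left=[], right=[]
  root=12; inorder splits into left=[], right=[24, 28]
  root=24; inorder splits into left=[], right=[28]
  root=28; inorder splits into left=[], right=[]
Reconstructed level-order: [11, 6, 12, 2, 24, 28]


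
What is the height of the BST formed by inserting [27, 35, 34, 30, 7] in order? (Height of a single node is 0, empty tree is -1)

Insertion order: [27, 35, 34, 30, 7]
Tree (level-order array): [27, 7, 35, None, None, 34, None, 30]
Compute height bottom-up (empty subtree = -1):
  height(7) = 1 + max(-1, -1) = 0
  height(30) = 1 + max(-1, -1) = 0
  height(34) = 1 + max(0, -1) = 1
  height(35) = 1 + max(1, -1) = 2
  height(27) = 1 + max(0, 2) = 3
Height = 3


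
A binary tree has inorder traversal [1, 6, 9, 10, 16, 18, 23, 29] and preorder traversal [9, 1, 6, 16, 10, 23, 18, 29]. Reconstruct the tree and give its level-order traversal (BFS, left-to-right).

Inorder:  [1, 6, 9, 10, 16, 18, 23, 29]
Preorder: [9, 1, 6, 16, 10, 23, 18, 29]
Algorithm: preorder visits root first, so consume preorder in order;
for each root, split the current inorder slice at that value into
left-subtree inorder and right-subtree inorder, then recurse.
Recursive splits:
  root=9; inorder splits into left=[1, 6], right=[10, 16, 18, 23, 29]
  root=1; inorder splits into left=[], right=[6]
  root=6; inorder splits into left=[], right=[]
  root=16; inorder splits into left=[10], right=[18, 23, 29]
  root=10; inorder splits into left=[], right=[]
  root=23; inorder splits into left=[18], right=[29]
  root=18; inorder splits into left=[], right=[]
  root=29; inorder splits into left=[], right=[]
Reconstructed level-order: [9, 1, 16, 6, 10, 23, 18, 29]


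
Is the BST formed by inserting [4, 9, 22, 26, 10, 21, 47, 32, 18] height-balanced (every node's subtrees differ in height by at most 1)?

Tree (level-order array): [4, None, 9, None, 22, 10, 26, None, 21, None, 47, 18, None, 32]
Definition: a tree is height-balanced if, at every node, |h(left) - h(right)| <= 1 (empty subtree has height -1).
Bottom-up per-node check:
  node 18: h_left=-1, h_right=-1, diff=0 [OK], height=0
  node 21: h_left=0, h_right=-1, diff=1 [OK], height=1
  node 10: h_left=-1, h_right=1, diff=2 [FAIL (|-1-1|=2 > 1)], height=2
  node 32: h_left=-1, h_right=-1, diff=0 [OK], height=0
  node 47: h_left=0, h_right=-1, diff=1 [OK], height=1
  node 26: h_left=-1, h_right=1, diff=2 [FAIL (|-1-1|=2 > 1)], height=2
  node 22: h_left=2, h_right=2, diff=0 [OK], height=3
  node 9: h_left=-1, h_right=3, diff=4 [FAIL (|-1-3|=4 > 1)], height=4
  node 4: h_left=-1, h_right=4, diff=5 [FAIL (|-1-4|=5 > 1)], height=5
Node 10 violates the condition: |-1 - 1| = 2 > 1.
Result: Not balanced


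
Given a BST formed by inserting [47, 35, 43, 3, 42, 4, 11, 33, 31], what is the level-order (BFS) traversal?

Tree insertion order: [47, 35, 43, 3, 42, 4, 11, 33, 31]
Tree (level-order array): [47, 35, None, 3, 43, None, 4, 42, None, None, 11, None, None, None, 33, 31]
BFS from the root, enqueuing left then right child of each popped node:
  queue [47] -> pop 47, enqueue [35], visited so far: [47]
  queue [35] -> pop 35, enqueue [3, 43], visited so far: [47, 35]
  queue [3, 43] -> pop 3, enqueue [4], visited so far: [47, 35, 3]
  queue [43, 4] -> pop 43, enqueue [42], visited so far: [47, 35, 3, 43]
  queue [4, 42] -> pop 4, enqueue [11], visited so far: [47, 35, 3, 43, 4]
  queue [42, 11] -> pop 42, enqueue [none], visited so far: [47, 35, 3, 43, 4, 42]
  queue [11] -> pop 11, enqueue [33], visited so far: [47, 35, 3, 43, 4, 42, 11]
  queue [33] -> pop 33, enqueue [31], visited so far: [47, 35, 3, 43, 4, 42, 11, 33]
  queue [31] -> pop 31, enqueue [none], visited so far: [47, 35, 3, 43, 4, 42, 11, 33, 31]
Result: [47, 35, 3, 43, 4, 42, 11, 33, 31]


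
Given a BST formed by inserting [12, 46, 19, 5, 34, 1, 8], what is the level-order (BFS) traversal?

Tree insertion order: [12, 46, 19, 5, 34, 1, 8]
Tree (level-order array): [12, 5, 46, 1, 8, 19, None, None, None, None, None, None, 34]
BFS from the root, enqueuing left then right child of each popped node:
  queue [12] -> pop 12, enqueue [5, 46], visited so far: [12]
  queue [5, 46] -> pop 5, enqueue [1, 8], visited so far: [12, 5]
  queue [46, 1, 8] -> pop 46, enqueue [19], visited so far: [12, 5, 46]
  queue [1, 8, 19] -> pop 1, enqueue [none], visited so far: [12, 5, 46, 1]
  queue [8, 19] -> pop 8, enqueue [none], visited so far: [12, 5, 46, 1, 8]
  queue [19] -> pop 19, enqueue [34], visited so far: [12, 5, 46, 1, 8, 19]
  queue [34] -> pop 34, enqueue [none], visited so far: [12, 5, 46, 1, 8, 19, 34]
Result: [12, 5, 46, 1, 8, 19, 34]


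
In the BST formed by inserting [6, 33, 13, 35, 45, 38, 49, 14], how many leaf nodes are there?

Tree built from: [6, 33, 13, 35, 45, 38, 49, 14]
Tree (level-order array): [6, None, 33, 13, 35, None, 14, None, 45, None, None, 38, 49]
Rule: A leaf has 0 children.
Per-node child counts:
  node 6: 1 child(ren)
  node 33: 2 child(ren)
  node 13: 1 child(ren)
  node 14: 0 child(ren)
  node 35: 1 child(ren)
  node 45: 2 child(ren)
  node 38: 0 child(ren)
  node 49: 0 child(ren)
Matching nodes: [14, 38, 49]
Count of leaf nodes: 3


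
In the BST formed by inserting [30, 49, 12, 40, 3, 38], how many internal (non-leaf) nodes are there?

Tree built from: [30, 49, 12, 40, 3, 38]
Tree (level-order array): [30, 12, 49, 3, None, 40, None, None, None, 38]
Rule: An internal node has at least one child.
Per-node child counts:
  node 30: 2 child(ren)
  node 12: 1 child(ren)
  node 3: 0 child(ren)
  node 49: 1 child(ren)
  node 40: 1 child(ren)
  node 38: 0 child(ren)
Matching nodes: [30, 12, 49, 40]
Count of internal (non-leaf) nodes: 4


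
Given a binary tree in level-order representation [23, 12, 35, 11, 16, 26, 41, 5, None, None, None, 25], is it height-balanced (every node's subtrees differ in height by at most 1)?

Tree (level-order array): [23, 12, 35, 11, 16, 26, 41, 5, None, None, None, 25]
Definition: a tree is height-balanced if, at every node, |h(left) - h(right)| <= 1 (empty subtree has height -1).
Bottom-up per-node check:
  node 5: h_left=-1, h_right=-1, diff=0 [OK], height=0
  node 11: h_left=0, h_right=-1, diff=1 [OK], height=1
  node 16: h_left=-1, h_right=-1, diff=0 [OK], height=0
  node 12: h_left=1, h_right=0, diff=1 [OK], height=2
  node 25: h_left=-1, h_right=-1, diff=0 [OK], height=0
  node 26: h_left=0, h_right=-1, diff=1 [OK], height=1
  node 41: h_left=-1, h_right=-1, diff=0 [OK], height=0
  node 35: h_left=1, h_right=0, diff=1 [OK], height=2
  node 23: h_left=2, h_right=2, diff=0 [OK], height=3
All nodes satisfy the balance condition.
Result: Balanced


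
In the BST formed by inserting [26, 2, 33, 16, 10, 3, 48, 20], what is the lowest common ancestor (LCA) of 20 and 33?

Tree insertion order: [26, 2, 33, 16, 10, 3, 48, 20]
Tree (level-order array): [26, 2, 33, None, 16, None, 48, 10, 20, None, None, 3]
In a BST, the LCA of p=20, q=33 is the first node v on the
root-to-leaf path with p <= v <= q (go left if both < v, right if both > v).
Walk from root:
  at 26: 20 <= 26 <= 33, this is the LCA
LCA = 26


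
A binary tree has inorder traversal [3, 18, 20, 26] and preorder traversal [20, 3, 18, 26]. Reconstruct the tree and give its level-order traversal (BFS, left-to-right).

Inorder:  [3, 18, 20, 26]
Preorder: [20, 3, 18, 26]
Algorithm: preorder visits root first, so consume preorder in order;
for each root, split the current inorder slice at that value into
left-subtree inorder and right-subtree inorder, then recurse.
Recursive splits:
  root=20; inorder splits into left=[3, 18], right=[26]
  root=3; inorder splits into left=[], right=[18]
  root=18; inorder splits into left=[], right=[]
  root=26; inorder splits into left=[], right=[]
Reconstructed level-order: [20, 3, 26, 18]


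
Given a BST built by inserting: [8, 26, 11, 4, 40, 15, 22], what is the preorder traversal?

Tree insertion order: [8, 26, 11, 4, 40, 15, 22]
Tree (level-order array): [8, 4, 26, None, None, 11, 40, None, 15, None, None, None, 22]
Preorder traversal: [8, 4, 26, 11, 15, 22, 40]


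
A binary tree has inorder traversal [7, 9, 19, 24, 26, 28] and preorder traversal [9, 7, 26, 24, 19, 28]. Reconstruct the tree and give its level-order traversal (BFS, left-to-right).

Inorder:  [7, 9, 19, 24, 26, 28]
Preorder: [9, 7, 26, 24, 19, 28]
Algorithm: preorder visits root first, so consume preorder in order;
for each root, split the current inorder slice at that value into
left-subtree inorder and right-subtree inorder, then recurse.
Recursive splits:
  root=9; inorder splits into left=[7], right=[19, 24, 26, 28]
  root=7; inorder splits into left=[], right=[]
  root=26; inorder splits into left=[19, 24], right=[28]
  root=24; inorder splits into left=[19], right=[]
  root=19; inorder splits into left=[], right=[]
  root=28; inorder splits into left=[], right=[]
Reconstructed level-order: [9, 7, 26, 24, 28, 19]
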